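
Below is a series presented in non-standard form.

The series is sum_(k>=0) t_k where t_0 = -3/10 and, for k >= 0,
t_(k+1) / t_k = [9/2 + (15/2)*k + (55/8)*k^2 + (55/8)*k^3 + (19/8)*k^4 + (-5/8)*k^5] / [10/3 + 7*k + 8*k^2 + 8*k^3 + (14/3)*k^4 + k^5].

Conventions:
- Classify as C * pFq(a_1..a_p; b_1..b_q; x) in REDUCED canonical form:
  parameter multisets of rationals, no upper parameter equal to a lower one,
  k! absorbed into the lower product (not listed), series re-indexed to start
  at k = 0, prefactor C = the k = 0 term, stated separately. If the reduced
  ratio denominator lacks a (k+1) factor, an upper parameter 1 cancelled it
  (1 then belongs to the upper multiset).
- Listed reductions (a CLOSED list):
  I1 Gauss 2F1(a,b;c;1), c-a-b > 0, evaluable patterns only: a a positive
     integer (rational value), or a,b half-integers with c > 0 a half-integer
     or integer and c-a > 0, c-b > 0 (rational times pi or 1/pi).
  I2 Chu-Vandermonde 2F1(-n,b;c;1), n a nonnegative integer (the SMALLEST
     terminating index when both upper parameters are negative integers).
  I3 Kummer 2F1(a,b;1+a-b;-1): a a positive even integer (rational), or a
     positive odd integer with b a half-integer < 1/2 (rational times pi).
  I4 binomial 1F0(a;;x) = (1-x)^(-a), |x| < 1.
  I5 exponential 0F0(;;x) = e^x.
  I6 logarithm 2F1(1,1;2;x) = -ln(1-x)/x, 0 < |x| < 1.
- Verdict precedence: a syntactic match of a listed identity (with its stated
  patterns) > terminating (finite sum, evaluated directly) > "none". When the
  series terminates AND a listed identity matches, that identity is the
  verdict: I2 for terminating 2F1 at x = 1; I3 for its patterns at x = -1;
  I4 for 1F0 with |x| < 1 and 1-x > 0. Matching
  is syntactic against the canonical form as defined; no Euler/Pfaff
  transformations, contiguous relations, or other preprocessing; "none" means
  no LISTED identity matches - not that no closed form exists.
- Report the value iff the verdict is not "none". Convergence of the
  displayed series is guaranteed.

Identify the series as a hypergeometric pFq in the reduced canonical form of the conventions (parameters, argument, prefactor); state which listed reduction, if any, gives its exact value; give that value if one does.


With C = -3/10: the canonical form is 3F2(-6, 1, 6/5; 5/3, 2; -5/8). Verdict: terminating. With -6 upstairs the series is a 7-term polynomial sum; evaluated term by term. Sum: -10296181689/7798784000.

Key observation: with t_0 = -3/10, the expanded ratio factors over Q; prefactor -3/10, roots give parameters.
Term ratio: r(k) = (-5/8) * (k-6) (k+1) (k+6/5) / [(k+5/3) (k+2) (k+1)] ; factor over Q: parameters, x = (-5/8), and C = -3/10.


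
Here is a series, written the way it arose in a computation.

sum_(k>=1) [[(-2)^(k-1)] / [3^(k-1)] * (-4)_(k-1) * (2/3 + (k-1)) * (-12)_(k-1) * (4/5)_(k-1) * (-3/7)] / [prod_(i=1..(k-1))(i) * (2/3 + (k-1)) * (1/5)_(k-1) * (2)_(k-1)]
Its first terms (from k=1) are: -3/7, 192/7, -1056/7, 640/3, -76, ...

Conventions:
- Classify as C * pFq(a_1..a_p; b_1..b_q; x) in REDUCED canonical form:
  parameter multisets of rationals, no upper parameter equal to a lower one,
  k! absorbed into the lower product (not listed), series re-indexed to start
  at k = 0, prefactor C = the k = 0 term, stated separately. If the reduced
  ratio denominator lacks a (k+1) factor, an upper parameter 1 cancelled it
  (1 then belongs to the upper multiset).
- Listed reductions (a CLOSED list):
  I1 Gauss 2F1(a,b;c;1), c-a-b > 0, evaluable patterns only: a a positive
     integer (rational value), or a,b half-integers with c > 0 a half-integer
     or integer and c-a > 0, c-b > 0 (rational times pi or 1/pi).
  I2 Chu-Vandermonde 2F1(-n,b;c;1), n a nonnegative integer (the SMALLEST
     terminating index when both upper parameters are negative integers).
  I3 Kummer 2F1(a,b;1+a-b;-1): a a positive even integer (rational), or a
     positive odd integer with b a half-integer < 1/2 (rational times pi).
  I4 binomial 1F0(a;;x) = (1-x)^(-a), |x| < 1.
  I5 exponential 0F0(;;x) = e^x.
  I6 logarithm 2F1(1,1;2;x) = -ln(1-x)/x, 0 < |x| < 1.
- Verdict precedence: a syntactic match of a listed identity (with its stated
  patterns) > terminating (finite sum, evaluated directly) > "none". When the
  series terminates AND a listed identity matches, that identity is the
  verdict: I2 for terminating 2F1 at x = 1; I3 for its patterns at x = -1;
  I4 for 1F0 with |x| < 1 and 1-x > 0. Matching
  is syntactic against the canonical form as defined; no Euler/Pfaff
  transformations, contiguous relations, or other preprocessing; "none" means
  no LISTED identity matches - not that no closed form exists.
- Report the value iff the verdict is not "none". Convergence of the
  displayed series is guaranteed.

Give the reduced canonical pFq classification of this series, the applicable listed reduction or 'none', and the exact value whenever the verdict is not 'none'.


With C = -3/7: the canonical form is 3F2(-12, -4, 4/5; 1/5, 2; -2/3). Verdict: terminating - upper -4 stops the sum at k = 4; the 5 terms are added exactly. Exact value: 283/21.

Structural cue: t_0 being -3/7, the product of the first k integers (prefactor -3/7) is k!.
Step ratio: r(k) = (-2/3) * (k-12) (k-4) (k+4/5) / [(k+1/5) (k+2) (k+1)] ; factor over Q: parameters, x = (-2/3), and C = -3/7.


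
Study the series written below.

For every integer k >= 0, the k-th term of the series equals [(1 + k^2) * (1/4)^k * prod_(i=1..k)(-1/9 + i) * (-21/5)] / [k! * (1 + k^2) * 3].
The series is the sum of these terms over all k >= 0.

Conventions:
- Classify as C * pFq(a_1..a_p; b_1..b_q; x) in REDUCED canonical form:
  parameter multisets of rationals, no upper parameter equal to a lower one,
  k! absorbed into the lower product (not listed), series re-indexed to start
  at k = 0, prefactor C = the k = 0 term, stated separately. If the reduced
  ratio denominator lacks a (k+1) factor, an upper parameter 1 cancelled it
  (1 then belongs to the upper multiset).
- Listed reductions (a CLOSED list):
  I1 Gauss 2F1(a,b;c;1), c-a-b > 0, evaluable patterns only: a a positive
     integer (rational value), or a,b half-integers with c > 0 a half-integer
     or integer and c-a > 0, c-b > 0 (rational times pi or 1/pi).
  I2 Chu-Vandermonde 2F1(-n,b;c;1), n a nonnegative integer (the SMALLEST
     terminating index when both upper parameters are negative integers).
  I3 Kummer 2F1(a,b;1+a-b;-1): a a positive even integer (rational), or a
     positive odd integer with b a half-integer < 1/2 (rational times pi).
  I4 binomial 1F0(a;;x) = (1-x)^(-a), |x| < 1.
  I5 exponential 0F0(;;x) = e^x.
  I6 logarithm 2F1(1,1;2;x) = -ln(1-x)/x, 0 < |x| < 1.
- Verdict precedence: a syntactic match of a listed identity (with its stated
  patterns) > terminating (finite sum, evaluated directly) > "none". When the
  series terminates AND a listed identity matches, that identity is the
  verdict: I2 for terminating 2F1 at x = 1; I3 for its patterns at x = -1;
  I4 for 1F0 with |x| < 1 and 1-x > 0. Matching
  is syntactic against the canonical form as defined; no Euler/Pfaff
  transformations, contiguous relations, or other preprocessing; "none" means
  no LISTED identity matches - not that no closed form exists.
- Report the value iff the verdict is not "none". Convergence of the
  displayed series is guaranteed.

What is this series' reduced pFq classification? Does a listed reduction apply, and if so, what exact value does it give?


Classification (C = -7/5): 1F0 with upper {8/9}, lower {-}, argument x = 1/4. Verdict (x = 1/4): the I4 binomial reduction applies (the 1F0 binomial series: exponent -8/9, x = 1/4). Its exact value is (-7/5) * (3/4)^(-8/9).

Key observation: t_0 being -7/5, the constant factors (C = -7/5) combine into one prefactor.
Term ratio: r(k) = (1/4) * (k+8/9) / [(k+1)] - rational; roots negated = parameters, x = (1/4), C = -7/5.


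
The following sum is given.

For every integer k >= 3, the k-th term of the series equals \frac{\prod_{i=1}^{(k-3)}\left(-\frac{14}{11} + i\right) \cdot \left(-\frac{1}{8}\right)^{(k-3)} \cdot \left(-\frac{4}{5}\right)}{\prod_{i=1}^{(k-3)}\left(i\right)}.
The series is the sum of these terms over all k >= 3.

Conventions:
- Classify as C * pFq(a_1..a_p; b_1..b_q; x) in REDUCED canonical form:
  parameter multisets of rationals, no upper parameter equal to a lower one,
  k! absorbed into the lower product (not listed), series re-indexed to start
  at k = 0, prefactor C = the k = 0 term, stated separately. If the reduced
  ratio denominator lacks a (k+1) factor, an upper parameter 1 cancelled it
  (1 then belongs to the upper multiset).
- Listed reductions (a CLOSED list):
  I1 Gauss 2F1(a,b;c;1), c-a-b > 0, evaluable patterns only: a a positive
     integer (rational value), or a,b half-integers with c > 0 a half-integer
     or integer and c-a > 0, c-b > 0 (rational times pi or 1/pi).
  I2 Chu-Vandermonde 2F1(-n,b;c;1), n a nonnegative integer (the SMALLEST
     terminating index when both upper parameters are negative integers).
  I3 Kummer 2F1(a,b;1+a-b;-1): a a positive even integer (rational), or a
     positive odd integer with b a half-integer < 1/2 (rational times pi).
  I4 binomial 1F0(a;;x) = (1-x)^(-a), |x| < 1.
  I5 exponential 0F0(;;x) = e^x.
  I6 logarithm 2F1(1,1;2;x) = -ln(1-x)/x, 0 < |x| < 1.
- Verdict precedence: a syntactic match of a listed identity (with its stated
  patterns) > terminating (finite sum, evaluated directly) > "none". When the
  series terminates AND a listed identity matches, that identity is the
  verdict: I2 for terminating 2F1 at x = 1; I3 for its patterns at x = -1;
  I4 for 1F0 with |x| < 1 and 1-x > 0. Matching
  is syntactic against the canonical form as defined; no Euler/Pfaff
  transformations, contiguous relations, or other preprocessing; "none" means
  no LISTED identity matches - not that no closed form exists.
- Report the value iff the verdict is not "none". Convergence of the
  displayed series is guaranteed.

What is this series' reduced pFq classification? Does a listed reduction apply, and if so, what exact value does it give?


The tell: from the first term -\frac{4}{5}: the running product (prefactor -4/5) telescopes to a rising factorial.
Adjacent-term ratio: r(k) = -\frac{1}{8} * (k-\frac{3}{11}) / [(k+1)] - rational; roots negated = parameters, x = -\frac{1}{8}, C = -\frac{4}{5}.

Canonical form: C = -\frac{4}{5} times 1F0 with upper {-\frac{3}{11}}, lower {-}, x = -\frac{1}{8}. Verdict at x = -\frac{1}{8}: the I4 binomial reduction matches (the 1F0 binomial series: exponent 3/11, x = -\frac{1}{8}). Sum: \left(-\frac{4}{5}\right) \cdot \left(\frac{9}{8}\right)^{\frac{3}{11}}.


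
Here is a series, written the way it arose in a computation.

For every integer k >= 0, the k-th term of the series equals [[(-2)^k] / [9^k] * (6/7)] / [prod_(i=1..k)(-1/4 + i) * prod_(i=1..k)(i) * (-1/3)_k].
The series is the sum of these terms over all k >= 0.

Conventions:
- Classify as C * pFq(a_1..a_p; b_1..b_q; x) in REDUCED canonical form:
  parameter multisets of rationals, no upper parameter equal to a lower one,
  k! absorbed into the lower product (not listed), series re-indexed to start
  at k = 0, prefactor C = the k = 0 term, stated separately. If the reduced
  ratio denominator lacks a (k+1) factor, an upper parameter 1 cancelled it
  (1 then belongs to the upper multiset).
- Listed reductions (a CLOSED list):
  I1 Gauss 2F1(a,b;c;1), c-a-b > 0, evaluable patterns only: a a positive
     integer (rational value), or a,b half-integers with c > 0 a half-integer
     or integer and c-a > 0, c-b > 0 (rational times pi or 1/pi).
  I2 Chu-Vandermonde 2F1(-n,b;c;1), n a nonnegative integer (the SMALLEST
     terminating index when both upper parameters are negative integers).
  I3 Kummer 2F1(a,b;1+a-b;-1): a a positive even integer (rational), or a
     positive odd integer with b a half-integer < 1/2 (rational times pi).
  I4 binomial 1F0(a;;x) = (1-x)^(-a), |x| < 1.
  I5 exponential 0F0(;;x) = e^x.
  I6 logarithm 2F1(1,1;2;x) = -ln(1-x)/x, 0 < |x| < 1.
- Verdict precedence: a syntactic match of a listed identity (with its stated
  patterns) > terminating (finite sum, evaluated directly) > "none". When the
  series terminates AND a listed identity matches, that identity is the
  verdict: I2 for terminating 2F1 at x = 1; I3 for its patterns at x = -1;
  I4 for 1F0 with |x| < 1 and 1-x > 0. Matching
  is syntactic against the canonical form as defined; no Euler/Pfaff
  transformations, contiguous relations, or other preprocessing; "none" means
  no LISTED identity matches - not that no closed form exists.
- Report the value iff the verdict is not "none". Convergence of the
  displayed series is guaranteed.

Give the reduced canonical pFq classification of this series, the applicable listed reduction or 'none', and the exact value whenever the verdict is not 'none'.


Prefactor 6/7, argument -2/9: 0F2 with upper {-} over lower {-1/3, 3/4}. Verdict: no listed reduction: x = -2/9 and upper {-} fail every I1-I6 pattern.

Key step: with t_0 = 6/7, the lower running product (prefactor 6/7) is a rising factorial.
Ratio: r(k) = (-2/9) * 1 / [(k-1/3) (k+3/4) (k+1)] - rational; roots negated = parameters, x = (-2/9), C = 6/7.


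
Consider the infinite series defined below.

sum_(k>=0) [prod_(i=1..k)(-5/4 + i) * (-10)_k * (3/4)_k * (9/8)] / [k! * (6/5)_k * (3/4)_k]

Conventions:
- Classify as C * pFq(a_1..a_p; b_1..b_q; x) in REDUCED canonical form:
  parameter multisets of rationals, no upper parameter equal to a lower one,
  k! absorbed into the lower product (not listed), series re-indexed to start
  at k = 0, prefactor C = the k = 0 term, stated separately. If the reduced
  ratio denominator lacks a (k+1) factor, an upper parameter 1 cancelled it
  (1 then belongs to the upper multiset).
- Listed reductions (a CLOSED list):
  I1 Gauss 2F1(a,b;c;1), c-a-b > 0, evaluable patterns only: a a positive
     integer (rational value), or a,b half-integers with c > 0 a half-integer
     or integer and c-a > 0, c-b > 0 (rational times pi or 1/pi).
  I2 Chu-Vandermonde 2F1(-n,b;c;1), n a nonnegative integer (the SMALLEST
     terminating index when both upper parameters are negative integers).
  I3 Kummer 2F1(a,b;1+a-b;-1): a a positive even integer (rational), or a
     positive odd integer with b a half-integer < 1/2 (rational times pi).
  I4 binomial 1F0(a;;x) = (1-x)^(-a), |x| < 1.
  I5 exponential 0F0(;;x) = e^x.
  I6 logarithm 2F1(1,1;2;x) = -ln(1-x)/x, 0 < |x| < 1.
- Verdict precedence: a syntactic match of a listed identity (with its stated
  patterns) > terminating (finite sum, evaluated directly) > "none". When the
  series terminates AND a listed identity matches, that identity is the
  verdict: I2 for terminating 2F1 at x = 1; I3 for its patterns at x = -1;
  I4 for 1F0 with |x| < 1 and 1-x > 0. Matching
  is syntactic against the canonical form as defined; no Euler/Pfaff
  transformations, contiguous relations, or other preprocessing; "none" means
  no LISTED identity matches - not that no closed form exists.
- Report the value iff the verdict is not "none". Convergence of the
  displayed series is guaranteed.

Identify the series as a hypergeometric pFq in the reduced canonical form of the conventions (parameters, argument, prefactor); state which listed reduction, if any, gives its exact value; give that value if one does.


The series (x = 1) is 2F1: upper {-10, -1/4}, lower {6/5}, prefactor 9/8. Verdict: Chu-Vandermonde (I2) fires (terminating 2F1 at x = 1 with n = 10, b = -1/4, c = 6/5). Its exact value is 196338183759081/92801358364672.

Key step: from the first term 9/8: the running product (C = 9/8, x = 1) telescopes to a rising factorial.
Consecutive-term ratio: r(k) = 1 * (k-10) (k-1/4) / [(k+6/5) (k+1)] - rational; roots negated = parameters, x = 1, C = 9/8.


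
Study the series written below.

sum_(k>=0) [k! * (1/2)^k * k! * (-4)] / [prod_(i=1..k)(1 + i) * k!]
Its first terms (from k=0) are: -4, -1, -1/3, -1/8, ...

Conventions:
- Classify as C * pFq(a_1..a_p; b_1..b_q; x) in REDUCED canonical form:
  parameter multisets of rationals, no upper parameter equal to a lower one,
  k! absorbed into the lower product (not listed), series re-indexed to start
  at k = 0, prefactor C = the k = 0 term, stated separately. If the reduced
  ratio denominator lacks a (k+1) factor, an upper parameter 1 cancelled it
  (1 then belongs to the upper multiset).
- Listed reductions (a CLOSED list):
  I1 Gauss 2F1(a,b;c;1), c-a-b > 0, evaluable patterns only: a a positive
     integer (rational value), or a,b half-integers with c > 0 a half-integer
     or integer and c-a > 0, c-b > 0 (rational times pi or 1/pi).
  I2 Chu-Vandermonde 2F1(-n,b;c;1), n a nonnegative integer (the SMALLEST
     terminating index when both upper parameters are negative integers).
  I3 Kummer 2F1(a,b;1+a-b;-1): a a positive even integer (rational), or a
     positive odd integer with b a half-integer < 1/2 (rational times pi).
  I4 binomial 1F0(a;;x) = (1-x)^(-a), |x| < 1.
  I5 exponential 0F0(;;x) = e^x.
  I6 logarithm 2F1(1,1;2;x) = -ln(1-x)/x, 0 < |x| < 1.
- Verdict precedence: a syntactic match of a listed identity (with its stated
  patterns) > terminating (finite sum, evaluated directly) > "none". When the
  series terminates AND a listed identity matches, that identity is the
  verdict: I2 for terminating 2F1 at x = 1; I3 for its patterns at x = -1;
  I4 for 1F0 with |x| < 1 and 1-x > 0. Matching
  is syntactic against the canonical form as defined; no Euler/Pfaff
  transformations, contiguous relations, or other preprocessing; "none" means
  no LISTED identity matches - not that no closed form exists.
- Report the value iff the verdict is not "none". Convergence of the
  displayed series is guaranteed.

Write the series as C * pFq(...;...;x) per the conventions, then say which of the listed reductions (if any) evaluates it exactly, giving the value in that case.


The tell: with t_0 = -4, the lower running product (prefactor -4) is a rising factorial.
Step ratio: r(k) = (1/2) * (k+1) (k+1) / [(k+2) (k+1)] - rational in k, leading ratio (1/2); with t_0 = -4, classification follows.

Reduced: x = 1/2, 2F1, upper = {1, 1}, lower = {2}, C = -4. Verdict at x = 1/2: logarithm (I6) matches (the logarithm: parameters (1,1;2), x = 1/2). Sum: 8 * ln(1/2).


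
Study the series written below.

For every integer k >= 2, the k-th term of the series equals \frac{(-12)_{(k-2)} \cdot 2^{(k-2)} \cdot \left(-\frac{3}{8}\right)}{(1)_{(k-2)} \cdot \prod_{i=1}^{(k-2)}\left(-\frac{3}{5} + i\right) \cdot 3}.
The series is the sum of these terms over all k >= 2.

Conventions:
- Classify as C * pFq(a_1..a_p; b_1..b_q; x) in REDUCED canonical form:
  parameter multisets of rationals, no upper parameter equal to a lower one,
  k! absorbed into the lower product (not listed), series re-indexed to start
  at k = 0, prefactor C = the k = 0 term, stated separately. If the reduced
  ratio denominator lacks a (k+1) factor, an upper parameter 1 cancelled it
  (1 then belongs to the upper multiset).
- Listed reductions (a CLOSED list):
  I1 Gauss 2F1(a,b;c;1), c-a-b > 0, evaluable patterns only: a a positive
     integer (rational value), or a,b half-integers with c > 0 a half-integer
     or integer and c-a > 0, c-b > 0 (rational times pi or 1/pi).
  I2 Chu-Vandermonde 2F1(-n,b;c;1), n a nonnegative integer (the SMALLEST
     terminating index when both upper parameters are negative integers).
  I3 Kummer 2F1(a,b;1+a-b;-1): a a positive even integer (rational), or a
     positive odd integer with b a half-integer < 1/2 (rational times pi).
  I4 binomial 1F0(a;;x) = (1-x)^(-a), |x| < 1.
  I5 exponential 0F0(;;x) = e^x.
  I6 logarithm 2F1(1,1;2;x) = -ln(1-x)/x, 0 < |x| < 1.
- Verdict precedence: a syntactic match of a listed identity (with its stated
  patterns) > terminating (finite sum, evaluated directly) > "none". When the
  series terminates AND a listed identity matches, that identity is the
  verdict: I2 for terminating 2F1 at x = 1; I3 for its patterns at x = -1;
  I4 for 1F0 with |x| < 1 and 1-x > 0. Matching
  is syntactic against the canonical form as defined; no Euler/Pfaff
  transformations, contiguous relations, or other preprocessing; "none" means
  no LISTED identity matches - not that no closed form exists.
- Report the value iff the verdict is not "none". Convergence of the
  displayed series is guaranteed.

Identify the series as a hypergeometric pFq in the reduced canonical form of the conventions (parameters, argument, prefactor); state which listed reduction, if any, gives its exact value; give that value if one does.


The tell: t_0 = -\frac{1}{8} here, and the constant factors (C = -1/8) combine into one prefactor.
Term ratio: r(k) = 2 * (k-12) / [(k+\frac{2}{5}) (k+1)] - rational; roots negated = parameters, x = 2, C = -\frac{1}{8}.

With C = -\frac{1}{8}: the canonical form is 1F1(-12; \frac{2}{5}; 2). Verdict: terminating. (-12)_k vanishes past k = 12, leaving a 13-term sum, computed directly. Exact value: \frac{19733090283163}{45907298092656}.


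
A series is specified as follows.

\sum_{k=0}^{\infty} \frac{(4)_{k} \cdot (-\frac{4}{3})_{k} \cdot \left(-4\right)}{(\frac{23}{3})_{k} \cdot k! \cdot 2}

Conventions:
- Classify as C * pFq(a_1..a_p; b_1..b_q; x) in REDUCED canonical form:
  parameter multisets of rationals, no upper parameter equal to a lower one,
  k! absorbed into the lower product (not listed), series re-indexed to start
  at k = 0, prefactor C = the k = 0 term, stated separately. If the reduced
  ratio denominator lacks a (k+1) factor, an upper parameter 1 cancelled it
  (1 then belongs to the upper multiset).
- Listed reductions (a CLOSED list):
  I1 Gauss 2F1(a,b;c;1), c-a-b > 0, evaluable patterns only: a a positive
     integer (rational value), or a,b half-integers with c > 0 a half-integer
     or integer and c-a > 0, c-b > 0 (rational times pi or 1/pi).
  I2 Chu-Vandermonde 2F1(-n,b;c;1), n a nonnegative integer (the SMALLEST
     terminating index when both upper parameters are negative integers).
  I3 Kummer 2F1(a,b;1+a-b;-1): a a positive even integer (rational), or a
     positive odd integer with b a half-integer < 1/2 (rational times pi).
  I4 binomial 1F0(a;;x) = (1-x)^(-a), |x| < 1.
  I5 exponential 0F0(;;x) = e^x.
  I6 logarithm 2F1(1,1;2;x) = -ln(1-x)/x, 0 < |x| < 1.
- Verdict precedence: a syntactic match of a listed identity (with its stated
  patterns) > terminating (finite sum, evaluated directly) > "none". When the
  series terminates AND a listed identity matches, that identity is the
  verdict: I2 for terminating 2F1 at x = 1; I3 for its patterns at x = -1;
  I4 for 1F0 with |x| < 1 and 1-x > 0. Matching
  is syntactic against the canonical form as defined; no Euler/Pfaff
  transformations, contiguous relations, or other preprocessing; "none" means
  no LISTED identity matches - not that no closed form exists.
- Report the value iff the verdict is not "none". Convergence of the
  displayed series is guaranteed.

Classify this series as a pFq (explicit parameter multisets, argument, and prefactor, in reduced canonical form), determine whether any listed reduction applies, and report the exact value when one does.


The tell: from the first term -2: the constant factors (C = -2) combine into one prefactor.
Term ratio: r(k) = 1 * (k-\frac{4}{3}) (k+4) / [(k+\frac{23}{3}) (k+1)] - rational in k, leading ratio 1; with t_0 = -2, classification follows.

Reduced: x = 1, 2F1, upper = {-\frac{4}{3}, 4}, lower = {\frac{23}{3}}, C = -2. Verdict: this is Gauss's theorem (I1) (x = 1: the Gamma ratio telescopes since c-a-b = 5 > 0 and a = 4 in Z>0). Hence: -\frac{187}{243}.


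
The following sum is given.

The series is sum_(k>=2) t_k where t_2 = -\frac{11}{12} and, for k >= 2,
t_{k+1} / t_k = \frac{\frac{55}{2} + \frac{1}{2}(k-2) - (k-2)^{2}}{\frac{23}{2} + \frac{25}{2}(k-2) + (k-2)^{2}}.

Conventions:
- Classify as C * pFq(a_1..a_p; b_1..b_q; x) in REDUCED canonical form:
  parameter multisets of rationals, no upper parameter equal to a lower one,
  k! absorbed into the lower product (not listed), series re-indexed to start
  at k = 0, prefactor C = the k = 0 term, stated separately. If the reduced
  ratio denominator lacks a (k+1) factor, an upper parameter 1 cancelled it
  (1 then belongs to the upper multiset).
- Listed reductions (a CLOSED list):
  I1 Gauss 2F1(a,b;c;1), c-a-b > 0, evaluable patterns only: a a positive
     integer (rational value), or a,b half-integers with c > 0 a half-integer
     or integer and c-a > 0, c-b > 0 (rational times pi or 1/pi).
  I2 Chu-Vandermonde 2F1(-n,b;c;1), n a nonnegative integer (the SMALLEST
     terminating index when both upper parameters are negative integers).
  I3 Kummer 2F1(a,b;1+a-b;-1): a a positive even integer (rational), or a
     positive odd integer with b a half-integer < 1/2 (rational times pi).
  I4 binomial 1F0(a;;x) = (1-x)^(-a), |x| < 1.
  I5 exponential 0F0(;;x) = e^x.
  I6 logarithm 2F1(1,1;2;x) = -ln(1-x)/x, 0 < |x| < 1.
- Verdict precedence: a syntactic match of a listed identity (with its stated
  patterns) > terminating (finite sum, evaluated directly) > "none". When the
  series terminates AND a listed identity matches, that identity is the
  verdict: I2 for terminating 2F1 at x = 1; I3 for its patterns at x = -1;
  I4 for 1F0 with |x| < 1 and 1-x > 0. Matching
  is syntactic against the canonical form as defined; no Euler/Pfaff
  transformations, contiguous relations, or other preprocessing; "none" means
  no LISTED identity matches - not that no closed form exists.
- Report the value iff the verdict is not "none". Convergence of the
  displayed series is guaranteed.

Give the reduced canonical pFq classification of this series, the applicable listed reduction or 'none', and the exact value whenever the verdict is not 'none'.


The tell: t_0 being -\frac{11}{12}, roots of the ratio polynomials (prefactor -11/12) are the negated parameters.
Term ratio: r(k) = -1 * (k-\frac{11}{2}) (k+5) / [(k+\frac{23}{2}) (k+1)] - rational; roots negated = parameters, x = -1, C = -\frac{11}{12}.

Reduced: x = -1, 2F1, upper = {-\frac{11}{2}, 5}, lower = {\frac{23}{2}}, C = -\frac{11}{12}. Verdict: the Kummer evaluation I3 fires (x = -1; c = \frac{23}{2} equals 1+a-b for upper {-\frac{11}{2}, 5}: listed pattern). Sum: \left(-\frac{160044885}{67108864}\right) \cdot \pi.


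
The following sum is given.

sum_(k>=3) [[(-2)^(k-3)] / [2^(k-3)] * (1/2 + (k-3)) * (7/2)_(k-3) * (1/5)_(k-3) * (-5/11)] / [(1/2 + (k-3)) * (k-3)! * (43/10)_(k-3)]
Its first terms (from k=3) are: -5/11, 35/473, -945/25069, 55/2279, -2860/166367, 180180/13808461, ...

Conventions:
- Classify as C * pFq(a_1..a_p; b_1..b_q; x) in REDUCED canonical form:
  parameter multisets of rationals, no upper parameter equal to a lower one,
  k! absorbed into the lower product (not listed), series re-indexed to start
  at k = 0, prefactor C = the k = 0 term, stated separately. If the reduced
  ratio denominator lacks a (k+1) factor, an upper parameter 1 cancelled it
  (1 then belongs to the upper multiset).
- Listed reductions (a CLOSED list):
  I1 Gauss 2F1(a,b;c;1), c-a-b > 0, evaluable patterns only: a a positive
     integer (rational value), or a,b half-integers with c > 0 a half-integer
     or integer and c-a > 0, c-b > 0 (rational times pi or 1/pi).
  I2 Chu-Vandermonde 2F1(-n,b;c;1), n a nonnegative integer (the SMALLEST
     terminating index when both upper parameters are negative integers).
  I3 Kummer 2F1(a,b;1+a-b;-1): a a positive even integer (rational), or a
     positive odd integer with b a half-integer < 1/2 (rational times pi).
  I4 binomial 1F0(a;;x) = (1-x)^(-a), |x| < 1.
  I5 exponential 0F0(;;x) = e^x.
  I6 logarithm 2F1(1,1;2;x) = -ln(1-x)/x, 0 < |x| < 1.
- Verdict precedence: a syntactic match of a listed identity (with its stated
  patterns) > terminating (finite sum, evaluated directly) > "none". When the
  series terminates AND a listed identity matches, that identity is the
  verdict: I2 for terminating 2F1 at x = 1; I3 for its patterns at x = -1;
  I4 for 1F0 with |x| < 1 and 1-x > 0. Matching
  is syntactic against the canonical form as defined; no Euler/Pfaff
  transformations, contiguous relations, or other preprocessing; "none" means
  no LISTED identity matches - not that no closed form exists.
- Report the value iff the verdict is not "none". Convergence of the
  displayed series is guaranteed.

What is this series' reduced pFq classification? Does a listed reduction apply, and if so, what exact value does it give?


This is -5/11 * 2F1(1/5, 7/2; 43/10; -1) in reduced canonical form. Verdict: none. Every listed pattern misses the 2F1 form at -1, upper {1/5, 7/2}.

Key step: from the first term -5/11: k + 1/2 divides numerator and denominator alike; prefactor -5/11 after cancelling.
Consecutive-term ratio: r(k) = (-1) * (k+1/5) (k+7/2) / [(k+43/10) (k+1)] - rational in k. x = (-1); t_0 = -5/11; negate the roots.


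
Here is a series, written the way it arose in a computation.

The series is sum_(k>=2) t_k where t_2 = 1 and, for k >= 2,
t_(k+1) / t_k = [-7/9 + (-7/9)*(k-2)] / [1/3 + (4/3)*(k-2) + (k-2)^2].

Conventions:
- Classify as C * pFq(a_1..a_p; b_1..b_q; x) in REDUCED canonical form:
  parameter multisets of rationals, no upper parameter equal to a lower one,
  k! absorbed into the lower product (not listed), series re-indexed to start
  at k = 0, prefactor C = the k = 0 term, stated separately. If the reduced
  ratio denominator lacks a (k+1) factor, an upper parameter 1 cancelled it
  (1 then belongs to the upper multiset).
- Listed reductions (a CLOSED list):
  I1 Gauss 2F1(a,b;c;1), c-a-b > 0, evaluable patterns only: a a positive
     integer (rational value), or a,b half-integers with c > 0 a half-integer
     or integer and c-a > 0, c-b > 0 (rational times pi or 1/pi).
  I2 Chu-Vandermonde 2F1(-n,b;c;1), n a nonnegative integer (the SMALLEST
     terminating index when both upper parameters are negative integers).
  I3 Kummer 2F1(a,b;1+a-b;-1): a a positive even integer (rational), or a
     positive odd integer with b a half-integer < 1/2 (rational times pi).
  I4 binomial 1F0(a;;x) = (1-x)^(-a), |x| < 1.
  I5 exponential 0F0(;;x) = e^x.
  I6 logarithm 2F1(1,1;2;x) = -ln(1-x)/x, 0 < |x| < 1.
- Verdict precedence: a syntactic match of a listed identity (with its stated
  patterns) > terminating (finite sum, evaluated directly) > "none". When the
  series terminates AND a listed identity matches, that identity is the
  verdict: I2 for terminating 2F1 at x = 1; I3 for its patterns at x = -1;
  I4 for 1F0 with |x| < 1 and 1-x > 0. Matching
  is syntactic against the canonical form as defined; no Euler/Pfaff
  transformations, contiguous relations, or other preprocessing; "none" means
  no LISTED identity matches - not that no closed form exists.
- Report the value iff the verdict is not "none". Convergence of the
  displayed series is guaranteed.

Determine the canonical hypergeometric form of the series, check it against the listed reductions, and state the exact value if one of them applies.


x = -7/9 here; the reduced form reads 1F1, upper {1}, lower {1/3}, C = 1. Verdict: no listed reduction: x = -7/9 and upper {1} fail every I1-I6 pattern.

First insight: from the first term 1: factor the ratio over Q (prefactor 1): negated roots = parameters.
Term ratio: r(k) = (-7/9) * (k+1) / [(k+1/3) (k+1)] - rational in k. x = (-7/9); t_0 = 1; negate the roots.


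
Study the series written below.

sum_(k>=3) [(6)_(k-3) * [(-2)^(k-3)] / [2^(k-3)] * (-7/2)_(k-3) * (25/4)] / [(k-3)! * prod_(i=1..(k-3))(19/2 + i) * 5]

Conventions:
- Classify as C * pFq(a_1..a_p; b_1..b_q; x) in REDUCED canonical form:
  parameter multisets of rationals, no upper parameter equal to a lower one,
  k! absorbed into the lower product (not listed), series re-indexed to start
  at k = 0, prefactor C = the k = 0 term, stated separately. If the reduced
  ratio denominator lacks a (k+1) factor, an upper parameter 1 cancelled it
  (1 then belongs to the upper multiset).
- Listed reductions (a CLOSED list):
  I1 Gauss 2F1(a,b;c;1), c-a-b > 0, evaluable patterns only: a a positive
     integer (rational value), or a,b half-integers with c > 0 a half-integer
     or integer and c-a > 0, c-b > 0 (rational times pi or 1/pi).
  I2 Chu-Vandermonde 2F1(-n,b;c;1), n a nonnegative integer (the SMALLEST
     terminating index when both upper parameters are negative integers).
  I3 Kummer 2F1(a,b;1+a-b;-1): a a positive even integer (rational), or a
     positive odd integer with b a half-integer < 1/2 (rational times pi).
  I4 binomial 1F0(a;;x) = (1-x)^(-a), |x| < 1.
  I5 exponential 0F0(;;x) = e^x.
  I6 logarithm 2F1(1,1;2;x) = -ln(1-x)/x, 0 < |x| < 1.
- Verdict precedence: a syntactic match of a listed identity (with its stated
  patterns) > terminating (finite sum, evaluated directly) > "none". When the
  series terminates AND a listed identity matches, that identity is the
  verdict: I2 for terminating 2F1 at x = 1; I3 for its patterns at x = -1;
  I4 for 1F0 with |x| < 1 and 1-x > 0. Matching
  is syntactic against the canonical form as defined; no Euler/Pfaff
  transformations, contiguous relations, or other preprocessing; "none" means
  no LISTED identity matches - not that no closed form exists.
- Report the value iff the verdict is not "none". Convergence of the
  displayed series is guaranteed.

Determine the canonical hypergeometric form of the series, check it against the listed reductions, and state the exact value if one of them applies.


This is 5/4 * 2F1(-7/2, 6; 21/2; -1) in reduced canonical form. Verdict: the Kummer evaluation I3 applies (x = -1; c = 21/2 equals 1+a-b for upper {-7/2, 6}: listed pattern). Sum: 1615/256.

The tell: t_0 = 5/4 here, and the two k-th powers (C = 5/4, x = -1) combine into one argument.
Term ratio: r(k) = (-1) * (k-7/2) (k+6) / [(k+21/2) (k+1)] ; factor over Q: parameters, x = (-1), and C = 5/4.


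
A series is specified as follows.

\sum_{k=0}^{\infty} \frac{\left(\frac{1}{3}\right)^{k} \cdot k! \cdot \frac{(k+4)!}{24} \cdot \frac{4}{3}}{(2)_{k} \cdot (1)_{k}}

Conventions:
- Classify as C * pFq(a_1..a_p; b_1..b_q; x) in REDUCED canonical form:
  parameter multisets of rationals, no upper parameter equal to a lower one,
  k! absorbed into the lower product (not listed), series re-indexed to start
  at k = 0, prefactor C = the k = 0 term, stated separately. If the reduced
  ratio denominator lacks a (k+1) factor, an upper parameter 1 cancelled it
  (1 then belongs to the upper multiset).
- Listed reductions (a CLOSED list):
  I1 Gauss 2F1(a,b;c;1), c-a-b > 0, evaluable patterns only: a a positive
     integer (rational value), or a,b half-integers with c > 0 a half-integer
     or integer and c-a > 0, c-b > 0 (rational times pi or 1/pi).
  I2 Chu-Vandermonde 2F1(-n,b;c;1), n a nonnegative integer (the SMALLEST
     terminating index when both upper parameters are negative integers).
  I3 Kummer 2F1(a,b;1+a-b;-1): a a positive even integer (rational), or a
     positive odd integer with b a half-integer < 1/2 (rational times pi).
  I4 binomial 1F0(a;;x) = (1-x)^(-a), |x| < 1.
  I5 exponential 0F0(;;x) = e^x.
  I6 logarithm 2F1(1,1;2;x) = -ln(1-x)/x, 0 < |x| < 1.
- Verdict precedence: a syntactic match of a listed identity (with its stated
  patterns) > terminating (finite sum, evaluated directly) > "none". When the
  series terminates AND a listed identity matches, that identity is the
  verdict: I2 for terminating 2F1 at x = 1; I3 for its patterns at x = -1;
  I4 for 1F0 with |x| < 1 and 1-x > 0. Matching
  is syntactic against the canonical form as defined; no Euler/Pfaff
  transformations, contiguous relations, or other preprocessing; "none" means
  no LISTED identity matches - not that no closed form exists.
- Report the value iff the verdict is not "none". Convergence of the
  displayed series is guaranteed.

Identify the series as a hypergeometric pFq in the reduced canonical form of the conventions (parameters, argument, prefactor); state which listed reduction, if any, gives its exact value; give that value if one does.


Prefactor \frac{4}{3}, argument \frac{1}{3}: 2F1 with upper {1, 5} over lower {2}. Verdict: none. Every listed pattern misses the 2F1 form at \frac{1}{3}, upper {1, 5}.

Key observation: with t_0 = \frac{4}{3}, (1)_k (C = 4/3, x = 1/3) is k! itself.
Step ratio: r(k) = \frac{1}{3} * (k+1) (k+5) / [(k+2) (k+1)] - rational; roots negated = parameters, x = \frac{1}{3}, C = \frac{4}{3}.


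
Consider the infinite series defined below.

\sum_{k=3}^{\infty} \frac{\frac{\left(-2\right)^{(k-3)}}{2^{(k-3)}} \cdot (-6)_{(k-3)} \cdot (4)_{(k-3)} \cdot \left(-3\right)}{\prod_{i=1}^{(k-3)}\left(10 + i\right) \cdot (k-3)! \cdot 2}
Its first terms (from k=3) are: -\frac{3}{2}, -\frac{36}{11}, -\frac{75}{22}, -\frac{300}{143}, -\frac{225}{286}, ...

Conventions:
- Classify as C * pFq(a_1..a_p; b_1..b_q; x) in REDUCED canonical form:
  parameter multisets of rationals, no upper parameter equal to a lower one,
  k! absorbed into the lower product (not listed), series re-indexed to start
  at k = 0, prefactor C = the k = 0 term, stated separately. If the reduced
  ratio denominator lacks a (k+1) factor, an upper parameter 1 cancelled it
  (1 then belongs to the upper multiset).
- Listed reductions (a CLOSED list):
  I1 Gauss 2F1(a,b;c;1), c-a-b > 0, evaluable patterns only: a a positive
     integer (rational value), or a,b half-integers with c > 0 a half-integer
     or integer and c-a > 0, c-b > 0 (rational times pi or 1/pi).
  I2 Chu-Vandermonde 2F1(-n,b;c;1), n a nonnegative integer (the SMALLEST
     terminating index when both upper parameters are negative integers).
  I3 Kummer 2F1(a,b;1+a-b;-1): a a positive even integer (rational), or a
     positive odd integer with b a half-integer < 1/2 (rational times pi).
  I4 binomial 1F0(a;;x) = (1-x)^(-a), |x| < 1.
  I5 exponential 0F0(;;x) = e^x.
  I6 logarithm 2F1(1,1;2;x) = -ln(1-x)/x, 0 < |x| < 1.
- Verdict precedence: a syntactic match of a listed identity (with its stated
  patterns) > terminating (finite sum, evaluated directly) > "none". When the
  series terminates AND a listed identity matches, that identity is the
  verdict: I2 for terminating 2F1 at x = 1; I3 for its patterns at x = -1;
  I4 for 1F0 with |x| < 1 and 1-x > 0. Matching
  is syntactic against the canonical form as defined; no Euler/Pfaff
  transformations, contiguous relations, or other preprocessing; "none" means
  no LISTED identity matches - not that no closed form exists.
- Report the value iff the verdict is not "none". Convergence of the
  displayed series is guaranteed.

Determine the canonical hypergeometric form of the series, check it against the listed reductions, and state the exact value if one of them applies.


With C = -\frac{3}{2}: the canonical form is 2F1(-6, 4; 11; -1). Verdict: Kummer's theorem (I3) matches (x = -1; c = 11 equals 1+a-b for upper {-6, 4}: listed pattern). Its exact value is -\frac{45}{4}.

Structural cue: t_0 = -\frac{3}{2} here, and the two k-th powers (prefactor -3/2) combine into one argument.
Adjacent-term ratio: r(k) = -1 * (k-6) (k+4) / [(k+11) (k+1)] ; factor over Q: parameters, x = -1, and C = -\frac{3}{2}.


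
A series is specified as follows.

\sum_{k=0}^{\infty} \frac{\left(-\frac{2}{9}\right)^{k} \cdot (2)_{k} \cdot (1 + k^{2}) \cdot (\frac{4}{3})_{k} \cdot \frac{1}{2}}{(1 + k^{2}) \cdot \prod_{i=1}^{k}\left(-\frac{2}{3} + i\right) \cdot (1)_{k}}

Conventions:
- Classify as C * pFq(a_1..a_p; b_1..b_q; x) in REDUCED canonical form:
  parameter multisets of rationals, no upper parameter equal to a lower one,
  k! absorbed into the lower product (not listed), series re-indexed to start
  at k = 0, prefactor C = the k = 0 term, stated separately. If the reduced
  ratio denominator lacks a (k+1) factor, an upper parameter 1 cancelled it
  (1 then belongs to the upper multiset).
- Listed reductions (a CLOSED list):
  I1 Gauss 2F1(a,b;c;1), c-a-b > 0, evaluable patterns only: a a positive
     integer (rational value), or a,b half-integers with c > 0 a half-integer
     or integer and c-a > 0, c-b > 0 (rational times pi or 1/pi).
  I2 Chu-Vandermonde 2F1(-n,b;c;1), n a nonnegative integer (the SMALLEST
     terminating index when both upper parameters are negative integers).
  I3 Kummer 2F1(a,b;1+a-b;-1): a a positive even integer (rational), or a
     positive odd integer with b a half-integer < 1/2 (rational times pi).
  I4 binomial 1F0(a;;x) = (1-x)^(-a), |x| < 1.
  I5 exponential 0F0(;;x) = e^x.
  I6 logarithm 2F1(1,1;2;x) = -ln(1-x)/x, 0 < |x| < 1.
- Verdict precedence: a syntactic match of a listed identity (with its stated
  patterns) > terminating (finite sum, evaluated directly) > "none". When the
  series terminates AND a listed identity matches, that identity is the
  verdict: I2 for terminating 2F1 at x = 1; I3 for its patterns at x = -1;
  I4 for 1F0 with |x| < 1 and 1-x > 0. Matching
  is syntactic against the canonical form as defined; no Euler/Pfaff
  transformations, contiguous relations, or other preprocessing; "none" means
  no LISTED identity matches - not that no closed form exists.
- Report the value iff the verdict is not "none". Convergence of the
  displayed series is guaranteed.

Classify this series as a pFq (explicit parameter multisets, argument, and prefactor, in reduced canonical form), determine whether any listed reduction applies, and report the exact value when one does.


Structural cue: x = -\frac{2}{9} and (1)_k (C = 1/2) is k! itself.
Ratio: r(k) = -\frac{2}{9} * (k+\frac{4}{3}) (k+2) / [(k+\frac{1}{3}) (k+1)] - poly over poly, x = -\frac{2}{9} from leading terms; C = \frac{1}{2} at k = 0.

Reduced: x = -\frac{2}{9}, 2F1, upper = {\frac{4}{3}, 2}, lower = {\frac{1}{3}}, C = \frac{1}{2}. Verdict: none - this 2F1 at x = -\frac{2}{9} matches no listed pattern, and upper {\frac{4}{3}, 2} holds no stopper.
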